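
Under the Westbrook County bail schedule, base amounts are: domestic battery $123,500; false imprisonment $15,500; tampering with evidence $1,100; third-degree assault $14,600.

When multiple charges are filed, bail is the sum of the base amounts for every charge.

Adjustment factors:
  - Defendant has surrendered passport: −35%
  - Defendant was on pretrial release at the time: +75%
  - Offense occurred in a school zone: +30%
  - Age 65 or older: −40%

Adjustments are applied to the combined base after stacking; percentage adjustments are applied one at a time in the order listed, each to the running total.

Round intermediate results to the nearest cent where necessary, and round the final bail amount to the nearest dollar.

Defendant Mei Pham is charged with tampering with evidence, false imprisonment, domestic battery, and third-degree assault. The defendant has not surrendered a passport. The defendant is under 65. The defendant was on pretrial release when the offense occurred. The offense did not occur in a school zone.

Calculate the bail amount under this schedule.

Base amounts from the schedule: tampering with evidence $1,100; false imprisonment $15,500; domestic battery $123,500; third-degree assault $14,600.
Stacking rule: sum of all bases. $1,100 + $15,500 + $123,500 + $14,600 = $154,700.
Defendant was on pretrial release at the time (+75%): $154,700 × 1.75 = $270,725.

$270,725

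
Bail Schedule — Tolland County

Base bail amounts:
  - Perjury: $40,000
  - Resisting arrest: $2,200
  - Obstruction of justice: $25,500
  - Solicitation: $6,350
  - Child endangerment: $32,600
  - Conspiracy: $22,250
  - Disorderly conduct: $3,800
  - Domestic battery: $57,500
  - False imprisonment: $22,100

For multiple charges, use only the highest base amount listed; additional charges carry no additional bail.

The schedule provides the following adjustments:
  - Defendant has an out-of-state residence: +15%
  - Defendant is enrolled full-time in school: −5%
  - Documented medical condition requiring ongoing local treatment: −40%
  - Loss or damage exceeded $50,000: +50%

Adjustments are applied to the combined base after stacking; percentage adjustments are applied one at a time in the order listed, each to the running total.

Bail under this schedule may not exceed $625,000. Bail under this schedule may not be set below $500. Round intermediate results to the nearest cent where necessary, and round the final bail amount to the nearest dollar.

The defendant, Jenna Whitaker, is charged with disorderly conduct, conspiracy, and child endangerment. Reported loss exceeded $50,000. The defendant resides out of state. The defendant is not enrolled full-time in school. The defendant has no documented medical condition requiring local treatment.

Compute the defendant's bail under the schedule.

Base amounts from the schedule: disorderly conduct $3,800; conspiracy $22,250; child endangerment $32,600.
Stacking rule: use the highest base only. Highest is child endangerment at $32,600. Combined base = $32,600.
Defendant has an out-of-state residence (+15%): $32,600 × 1.15 = $37,490.
Loss or damage exceeded $50,000 (+50%): $37,490 × 1.5 = $56,235.
$56,235 is within the $625,000 maximum.
$56,235 is at or above the $500 minimum.

$56,235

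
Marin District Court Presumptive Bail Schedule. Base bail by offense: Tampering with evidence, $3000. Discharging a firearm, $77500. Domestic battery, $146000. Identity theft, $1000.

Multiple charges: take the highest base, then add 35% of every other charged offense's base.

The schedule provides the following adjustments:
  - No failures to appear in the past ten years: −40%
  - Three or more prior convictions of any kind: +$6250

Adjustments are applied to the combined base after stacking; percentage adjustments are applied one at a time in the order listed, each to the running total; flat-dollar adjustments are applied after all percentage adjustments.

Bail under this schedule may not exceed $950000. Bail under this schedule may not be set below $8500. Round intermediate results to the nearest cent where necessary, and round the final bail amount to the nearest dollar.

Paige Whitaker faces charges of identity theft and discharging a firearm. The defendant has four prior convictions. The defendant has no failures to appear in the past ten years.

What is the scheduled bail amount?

$52960

Base amounts from the schedule: identity theft $1000; discharging a firearm $77500.
Stacking rule: highest base plus 35% of each additional charge. Highest is discharging a firearm at $77500. Additional: $1000 × 35% = $350. Combined base = $77500 + $350 = $77850.
No failures to appear in the past ten years (−40%): $77850 × 0.6 = $46710.
Three or more prior convictions of any kind (+$6250 flat): $46710 + $6250 = $52960.
$52960 is within the $950000 maximum.
$52960 is at or above the $8500 minimum.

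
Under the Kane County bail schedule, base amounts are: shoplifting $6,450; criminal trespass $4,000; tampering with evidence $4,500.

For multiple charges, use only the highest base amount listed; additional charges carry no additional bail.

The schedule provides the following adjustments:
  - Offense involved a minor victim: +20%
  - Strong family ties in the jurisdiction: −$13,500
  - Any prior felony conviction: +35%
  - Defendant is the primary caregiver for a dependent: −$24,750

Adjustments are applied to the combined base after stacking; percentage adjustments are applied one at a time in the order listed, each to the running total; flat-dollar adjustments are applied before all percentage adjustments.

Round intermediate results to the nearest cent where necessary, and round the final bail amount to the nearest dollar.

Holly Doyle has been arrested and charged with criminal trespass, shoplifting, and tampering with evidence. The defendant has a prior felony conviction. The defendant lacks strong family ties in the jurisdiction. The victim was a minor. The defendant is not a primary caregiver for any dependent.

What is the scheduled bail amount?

Base amounts from the schedule: criminal trespass $4,000; shoplifting $6,450; tampering with evidence $4,500.
Stacking rule: use the highest base only. Highest is shoplifting at $6,450. Combined base = $6,450.
Offense involved a minor victim (+20%): $6,450 × 1.2 = $7,740.
Any prior felony conviction (+35%): $7,740 × 1.35 = $10,449.

$10,449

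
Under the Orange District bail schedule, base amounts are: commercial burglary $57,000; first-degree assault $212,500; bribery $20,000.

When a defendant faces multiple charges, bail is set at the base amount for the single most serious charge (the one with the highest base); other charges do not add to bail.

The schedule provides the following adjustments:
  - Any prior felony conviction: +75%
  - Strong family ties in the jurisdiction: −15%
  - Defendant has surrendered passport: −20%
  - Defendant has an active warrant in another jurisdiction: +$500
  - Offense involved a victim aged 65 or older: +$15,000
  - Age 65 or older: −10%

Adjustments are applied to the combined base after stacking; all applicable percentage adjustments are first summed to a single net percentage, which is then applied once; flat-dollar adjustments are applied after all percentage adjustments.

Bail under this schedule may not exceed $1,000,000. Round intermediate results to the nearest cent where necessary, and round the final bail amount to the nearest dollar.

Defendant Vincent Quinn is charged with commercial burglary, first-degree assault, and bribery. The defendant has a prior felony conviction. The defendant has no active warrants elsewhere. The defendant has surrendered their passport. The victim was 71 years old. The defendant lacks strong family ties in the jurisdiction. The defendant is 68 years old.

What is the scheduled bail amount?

Base amounts from the schedule: commercial burglary $57,000; first-degree assault $212,500; bribery $20,000.
Stacking rule: use the highest base only. Highest is first-degree assault at $212,500. Combined base = $212,500.
Net percentage adjustment: +75% −20% −10% = +45%. $212,500 × 1.45 = $308,125.
Offense involved a victim aged 65 or older (+$15,000 flat): $308,125 + $15,000 = $323,125.
$323,125 is within the $1,000,000 maximum.

$323,125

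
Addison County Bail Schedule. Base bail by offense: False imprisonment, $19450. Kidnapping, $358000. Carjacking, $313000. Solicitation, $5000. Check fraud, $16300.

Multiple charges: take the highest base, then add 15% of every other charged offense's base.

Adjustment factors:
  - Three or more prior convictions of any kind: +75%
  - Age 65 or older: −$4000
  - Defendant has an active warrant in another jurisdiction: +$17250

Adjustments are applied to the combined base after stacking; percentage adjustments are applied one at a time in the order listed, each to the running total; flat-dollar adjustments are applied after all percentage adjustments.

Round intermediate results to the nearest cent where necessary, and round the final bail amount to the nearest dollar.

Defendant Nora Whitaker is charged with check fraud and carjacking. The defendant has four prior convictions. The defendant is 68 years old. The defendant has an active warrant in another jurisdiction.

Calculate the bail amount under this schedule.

$565279

Base amounts from the schedule: check fraud $16300; carjacking $313000.
Stacking rule: highest base plus 15% of each additional charge. Highest is carjacking at $313000. Additional: $16300 × 15% = $2445. Combined base = $313000 + $2445 = $315445.
Three or more prior convictions of any kind (+75%): $315445 × 1.75 = $552028.75.
Age 65 or older (−$4000 flat): $552028.75 − $4000 = $548028.75.
Defendant has an active warrant in another jurisdiction (+$17250 flat): $548028.75 + $17250 = $565278.75.
Rounded to the nearest dollar: $565279.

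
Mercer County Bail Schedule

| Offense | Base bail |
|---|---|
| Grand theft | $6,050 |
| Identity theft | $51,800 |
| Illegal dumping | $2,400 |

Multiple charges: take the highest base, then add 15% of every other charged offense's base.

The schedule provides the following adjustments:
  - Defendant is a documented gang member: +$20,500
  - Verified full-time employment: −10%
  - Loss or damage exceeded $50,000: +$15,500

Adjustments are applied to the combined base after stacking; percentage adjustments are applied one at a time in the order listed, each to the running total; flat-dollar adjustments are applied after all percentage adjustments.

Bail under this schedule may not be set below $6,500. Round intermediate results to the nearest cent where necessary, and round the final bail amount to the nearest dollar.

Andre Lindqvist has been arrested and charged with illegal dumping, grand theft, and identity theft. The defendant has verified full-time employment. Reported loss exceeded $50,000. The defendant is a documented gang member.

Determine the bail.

$83,761

Base amounts from the schedule: illegal dumping $2,400; grand theft $6,050; identity theft $51,800.
Stacking rule: highest base plus 15% of each additional charge. Highest is identity theft at $51,800. Additional: $2,400 × 15% = $360; $6,050 × 15% = $907.50. Combined base = $51,800 + $1,267.50 = $53,067.50.
Verified full-time employment (−10%): $53,067.50 × 0.9 = $47,760.75.
Defendant is a documented gang member (+$20,500 flat): $47,760.75 + $20,500 = $68,260.75.
Loss or damage exceeded $50,000 (+$15,500 flat): $68,260.75 + $15,500 = $83,760.75.
$83,760.75 is at or above the $6,500 minimum.
Rounded to the nearest dollar: $83,761.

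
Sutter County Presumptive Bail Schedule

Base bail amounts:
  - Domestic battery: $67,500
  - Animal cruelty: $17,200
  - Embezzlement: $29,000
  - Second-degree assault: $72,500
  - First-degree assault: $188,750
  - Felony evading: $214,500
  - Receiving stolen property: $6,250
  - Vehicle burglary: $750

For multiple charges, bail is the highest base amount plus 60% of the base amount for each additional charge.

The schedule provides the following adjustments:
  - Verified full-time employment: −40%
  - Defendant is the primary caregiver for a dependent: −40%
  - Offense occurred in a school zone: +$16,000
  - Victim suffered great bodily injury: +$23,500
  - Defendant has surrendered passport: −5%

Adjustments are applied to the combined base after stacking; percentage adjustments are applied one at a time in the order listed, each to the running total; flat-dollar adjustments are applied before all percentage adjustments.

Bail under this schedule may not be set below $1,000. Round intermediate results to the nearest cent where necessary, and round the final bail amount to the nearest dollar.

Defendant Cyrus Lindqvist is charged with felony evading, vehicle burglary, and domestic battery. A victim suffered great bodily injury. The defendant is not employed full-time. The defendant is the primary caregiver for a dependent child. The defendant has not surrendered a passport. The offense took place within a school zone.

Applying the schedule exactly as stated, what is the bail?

Base amounts from the schedule: felony evading $214,500; vehicle burglary $750; domestic battery $67,500.
Stacking rule: highest base plus 60% of each additional charge. Highest is felony evading at $214,500. Additional: $750 × 60% = $450; $67,500 × 60% = $40,500. Combined base = $214,500 + $40,950 = $255,450.
Offense occurred in a school zone (+$16,000 flat): $255,450 + $16,000 = $271,450.
Victim suffered great bodily injury (+$23,500 flat): $271,450 + $23,500 = $294,950.
Defendant is the primary caregiver for a dependent (−40%): $294,950 × 0.6 = $176,970.
$176,970 is at or above the $1,000 minimum.

$176,970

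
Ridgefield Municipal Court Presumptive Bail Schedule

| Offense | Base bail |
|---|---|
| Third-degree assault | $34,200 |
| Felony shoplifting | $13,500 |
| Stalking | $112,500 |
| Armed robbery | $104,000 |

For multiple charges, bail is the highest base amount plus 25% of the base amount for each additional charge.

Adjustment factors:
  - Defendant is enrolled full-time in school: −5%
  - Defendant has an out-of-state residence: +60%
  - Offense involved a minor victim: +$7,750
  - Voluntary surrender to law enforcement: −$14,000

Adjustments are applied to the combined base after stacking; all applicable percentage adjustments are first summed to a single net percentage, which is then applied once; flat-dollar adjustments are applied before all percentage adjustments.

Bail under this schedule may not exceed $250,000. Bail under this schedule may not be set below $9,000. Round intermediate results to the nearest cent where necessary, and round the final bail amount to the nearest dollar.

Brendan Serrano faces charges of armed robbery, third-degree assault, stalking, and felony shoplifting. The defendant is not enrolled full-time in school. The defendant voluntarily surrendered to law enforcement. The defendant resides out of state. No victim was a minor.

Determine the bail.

Base amounts from the schedule: armed robbery $104,000; third-degree assault $34,200; stalking $112,500; felony shoplifting $13,500.
Stacking rule: highest base plus 25% of each additional charge. Highest is stalking at $112,500. Additional: $104,000 × 25% = $26,000; $34,200 × 25% = $8,550; $13,500 × 25% = $3,375. Combined base = $112,500 + $37,925 = $150,425.
Voluntary surrender to law enforcement (−$14,000 flat): $150,425 − $14,000 = $136,425.
Defendant has an out-of-state residence (+60%): $136,425 × 1.6 = $218,280.
$218,280 is within the $250,000 maximum.
$218,280 is at or above the $9,000 minimum.

$218,280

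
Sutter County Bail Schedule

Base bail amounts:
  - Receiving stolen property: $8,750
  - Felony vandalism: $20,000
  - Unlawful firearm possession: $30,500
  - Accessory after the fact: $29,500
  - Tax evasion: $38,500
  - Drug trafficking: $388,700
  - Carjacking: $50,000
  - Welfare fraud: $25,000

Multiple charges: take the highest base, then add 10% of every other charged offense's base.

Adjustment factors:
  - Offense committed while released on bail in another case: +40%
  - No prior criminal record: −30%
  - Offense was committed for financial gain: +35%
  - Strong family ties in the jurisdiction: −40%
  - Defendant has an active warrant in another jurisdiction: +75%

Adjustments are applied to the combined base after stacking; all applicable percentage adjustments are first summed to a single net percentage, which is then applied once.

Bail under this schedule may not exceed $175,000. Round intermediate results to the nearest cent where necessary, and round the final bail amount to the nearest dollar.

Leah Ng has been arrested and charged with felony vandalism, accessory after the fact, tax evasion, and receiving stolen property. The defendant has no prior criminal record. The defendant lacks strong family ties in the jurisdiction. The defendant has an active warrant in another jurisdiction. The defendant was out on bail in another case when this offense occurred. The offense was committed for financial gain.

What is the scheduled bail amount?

Base amounts from the schedule: felony vandalism $20,000; accessory after the fact $29,500; tax evasion $38,500; receiving stolen property $8,750.
Stacking rule: highest base plus 10% of each additional charge. Highest is tax evasion at $38,500. Additional: $20,000 × 10% = $2,000; $29,500 × 10% = $2,950; $8,750 × 10% = $875. Combined base = $38,500 + $5,825 = $44,325.
Net percentage adjustment: +40% −30% +35% +75% = +120%. $44,325 × 2.2 = $97,515.
$97,515 is within the $175,000 maximum.

$97,515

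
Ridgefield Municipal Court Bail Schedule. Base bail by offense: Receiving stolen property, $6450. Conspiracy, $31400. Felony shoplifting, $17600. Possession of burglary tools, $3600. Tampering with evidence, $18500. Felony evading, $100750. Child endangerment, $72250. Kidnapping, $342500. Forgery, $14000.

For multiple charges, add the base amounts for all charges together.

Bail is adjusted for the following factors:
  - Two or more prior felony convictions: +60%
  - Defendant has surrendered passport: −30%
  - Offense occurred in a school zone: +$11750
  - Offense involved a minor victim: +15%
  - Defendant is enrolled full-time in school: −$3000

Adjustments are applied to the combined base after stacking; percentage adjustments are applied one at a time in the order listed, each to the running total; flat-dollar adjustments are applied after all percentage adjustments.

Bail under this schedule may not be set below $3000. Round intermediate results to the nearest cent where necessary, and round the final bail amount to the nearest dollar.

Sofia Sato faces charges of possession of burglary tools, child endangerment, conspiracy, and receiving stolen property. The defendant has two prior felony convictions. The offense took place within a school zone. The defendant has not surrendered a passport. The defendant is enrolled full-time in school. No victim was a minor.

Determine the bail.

Base amounts from the schedule: possession of burglary tools $3600; child endangerment $72250; conspiracy $31400; receiving stolen property $6450.
Stacking rule: sum of all bases. $3600 + $72250 + $31400 + $6450 = $113700.
Two or more prior felony convictions (+60%): $113700 × 1.6 = $181920.
Offense occurred in a school zone (+$11750 flat): $181920 + $11750 = $193670.
Defendant is enrolled full-time in school (−$3000 flat): $193670 − $3000 = $190670.
$190670 is at or above the $3000 minimum.

$190670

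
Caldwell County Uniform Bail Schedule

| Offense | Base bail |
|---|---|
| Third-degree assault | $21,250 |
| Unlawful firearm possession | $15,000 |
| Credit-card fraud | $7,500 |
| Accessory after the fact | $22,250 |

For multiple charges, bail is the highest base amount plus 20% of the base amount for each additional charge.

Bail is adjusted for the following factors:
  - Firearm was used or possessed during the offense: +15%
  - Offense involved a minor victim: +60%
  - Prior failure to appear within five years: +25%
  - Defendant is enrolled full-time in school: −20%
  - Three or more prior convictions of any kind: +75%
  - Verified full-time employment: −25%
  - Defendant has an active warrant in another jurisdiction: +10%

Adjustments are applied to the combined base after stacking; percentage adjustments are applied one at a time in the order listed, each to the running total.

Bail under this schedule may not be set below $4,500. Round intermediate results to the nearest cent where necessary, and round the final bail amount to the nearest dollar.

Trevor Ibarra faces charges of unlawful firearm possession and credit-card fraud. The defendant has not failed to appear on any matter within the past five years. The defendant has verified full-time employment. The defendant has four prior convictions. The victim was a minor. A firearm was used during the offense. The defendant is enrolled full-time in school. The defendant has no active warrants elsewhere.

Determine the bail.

Base amounts from the schedule: unlawful firearm possession $15,000; credit-card fraud $7,500.
Stacking rule: highest base plus 20% of each additional charge. Highest is unlawful firearm possession at $15,000. Additional: $7,500 × 20% = $1,500. Combined base = $15,000 + $1,500 = $16,500.
Firearm was used or possessed during the offense (+15%): $16,500 × 1.15 = $18,975.
Offense involved a minor victim (+60%): $18,975 × 1.6 = $30,360.
Defendant is enrolled full-time in school (−20%): $30,360 × 0.8 = $24,288.
Three or more prior convictions of any kind (+75%): $24,288 × 1.75 = $42,504.
Verified full-time employment (−25%): $42,504 × 0.75 = $31,878.
$31,878 is at or above the $4,500 minimum.

$31,878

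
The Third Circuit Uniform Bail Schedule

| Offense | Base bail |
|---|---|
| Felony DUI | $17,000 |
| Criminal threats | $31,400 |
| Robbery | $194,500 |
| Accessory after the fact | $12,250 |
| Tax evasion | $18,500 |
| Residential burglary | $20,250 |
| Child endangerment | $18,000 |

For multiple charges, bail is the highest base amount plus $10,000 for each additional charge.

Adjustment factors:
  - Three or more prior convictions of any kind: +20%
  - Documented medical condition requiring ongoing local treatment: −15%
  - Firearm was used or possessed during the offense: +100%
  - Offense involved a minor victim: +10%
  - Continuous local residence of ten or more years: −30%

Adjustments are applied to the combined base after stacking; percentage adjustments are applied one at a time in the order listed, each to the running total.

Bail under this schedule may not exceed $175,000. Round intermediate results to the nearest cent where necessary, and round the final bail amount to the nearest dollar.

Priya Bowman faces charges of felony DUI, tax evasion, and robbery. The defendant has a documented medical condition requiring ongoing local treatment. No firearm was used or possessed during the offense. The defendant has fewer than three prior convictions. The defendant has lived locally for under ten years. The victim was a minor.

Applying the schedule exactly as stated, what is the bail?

Base amounts from the schedule: felony DUI $17,000; tax evasion $18,500; robbery $194,500.
Stacking rule: highest base plus $10,000 per additional charge. Highest is robbery at $194,500; 2 additional charges → +$20,000. Combined base = $214,500.
Documented medical condition requiring ongoing local treatment (−15%): $214,500 × 0.85 = $182,325.
Offense involved a minor victim (+10%): $182,325 × 1.1 = $200,557.50.
Result $200,557.50 exceeds the maximum of $175,000; bail is capped at $175,000.

$175,000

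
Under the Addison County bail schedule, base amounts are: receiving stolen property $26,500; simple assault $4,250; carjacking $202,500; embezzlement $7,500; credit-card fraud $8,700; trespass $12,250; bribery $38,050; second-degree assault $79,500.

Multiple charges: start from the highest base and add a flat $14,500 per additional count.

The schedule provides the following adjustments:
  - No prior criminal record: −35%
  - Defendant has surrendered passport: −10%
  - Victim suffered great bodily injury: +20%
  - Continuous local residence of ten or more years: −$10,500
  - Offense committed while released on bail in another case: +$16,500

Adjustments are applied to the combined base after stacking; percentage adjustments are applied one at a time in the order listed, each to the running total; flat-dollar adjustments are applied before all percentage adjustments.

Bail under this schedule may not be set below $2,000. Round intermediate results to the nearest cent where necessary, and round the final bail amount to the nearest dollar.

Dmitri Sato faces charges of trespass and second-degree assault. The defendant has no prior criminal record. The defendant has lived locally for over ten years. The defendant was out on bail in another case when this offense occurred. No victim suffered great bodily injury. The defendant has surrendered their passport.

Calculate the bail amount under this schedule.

Base amounts from the schedule: trespass $12,250; second-degree assault $79,500.
Stacking rule: highest base plus $14,500 per additional charge. Highest is second-degree assault at $79,500; 1 additional charge → +$14,500. Combined base = $94,000.
Continuous local residence of ten or more years (−$10,500 flat): $94,000 − $10,500 = $83,500.
Offense committed while released on bail in another case (+$16,500 flat): $83,500 + $16,500 = $100,000.
No prior criminal record (−35%): $100,000 × 0.65 = $65,000.
Defendant has surrendered passport (−10%): $65,000 × 0.9 = $58,500.
$58,500 is at or above the $2,000 minimum.

$58,500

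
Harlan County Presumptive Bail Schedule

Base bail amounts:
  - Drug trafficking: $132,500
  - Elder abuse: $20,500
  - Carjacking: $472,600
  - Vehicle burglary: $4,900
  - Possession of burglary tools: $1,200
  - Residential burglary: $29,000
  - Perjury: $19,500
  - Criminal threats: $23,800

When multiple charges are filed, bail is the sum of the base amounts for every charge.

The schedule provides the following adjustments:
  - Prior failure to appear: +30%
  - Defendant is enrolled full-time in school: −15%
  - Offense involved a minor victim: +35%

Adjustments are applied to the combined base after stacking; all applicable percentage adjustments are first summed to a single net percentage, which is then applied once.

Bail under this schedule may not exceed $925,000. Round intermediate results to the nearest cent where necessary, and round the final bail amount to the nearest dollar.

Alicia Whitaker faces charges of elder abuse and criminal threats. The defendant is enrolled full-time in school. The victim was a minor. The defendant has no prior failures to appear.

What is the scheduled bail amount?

$53,160

Base amounts from the schedule: elder abuse $20,500; criminal threats $23,800.
Stacking rule: sum of all bases. $20,500 + $23,800 = $44,300.
Net percentage adjustment: −15% +35% = +20%. $44,300 × 1.2 = $53,160.
$53,160 is within the $925,000 maximum.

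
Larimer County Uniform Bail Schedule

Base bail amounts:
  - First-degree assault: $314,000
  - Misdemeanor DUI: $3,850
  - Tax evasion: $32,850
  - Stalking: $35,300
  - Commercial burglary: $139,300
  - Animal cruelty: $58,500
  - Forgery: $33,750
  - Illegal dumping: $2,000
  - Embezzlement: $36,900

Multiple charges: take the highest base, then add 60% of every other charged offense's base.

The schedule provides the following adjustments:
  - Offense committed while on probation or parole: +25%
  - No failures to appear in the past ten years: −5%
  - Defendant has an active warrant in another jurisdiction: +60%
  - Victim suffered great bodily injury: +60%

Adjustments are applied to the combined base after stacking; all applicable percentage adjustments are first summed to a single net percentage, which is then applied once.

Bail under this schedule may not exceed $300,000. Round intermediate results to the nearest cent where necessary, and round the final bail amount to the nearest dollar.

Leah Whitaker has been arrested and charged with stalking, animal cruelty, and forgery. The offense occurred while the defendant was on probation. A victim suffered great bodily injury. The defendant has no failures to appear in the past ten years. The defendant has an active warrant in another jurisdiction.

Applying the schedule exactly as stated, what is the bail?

$239,832

Base amounts from the schedule: stalking $35,300; animal cruelty $58,500; forgery $33,750.
Stacking rule: highest base plus 60% of each additional charge. Highest is animal cruelty at $58,500. Additional: $35,300 × 60% = $21,180; $33,750 × 60% = $20,250. Combined base = $58,500 + $41,430 = $99,930.
Net percentage adjustment: +25% −5% +60% +60% = +140%. $99,930 × 2.4 = $239,832.
$239,832 is within the $300,000 maximum.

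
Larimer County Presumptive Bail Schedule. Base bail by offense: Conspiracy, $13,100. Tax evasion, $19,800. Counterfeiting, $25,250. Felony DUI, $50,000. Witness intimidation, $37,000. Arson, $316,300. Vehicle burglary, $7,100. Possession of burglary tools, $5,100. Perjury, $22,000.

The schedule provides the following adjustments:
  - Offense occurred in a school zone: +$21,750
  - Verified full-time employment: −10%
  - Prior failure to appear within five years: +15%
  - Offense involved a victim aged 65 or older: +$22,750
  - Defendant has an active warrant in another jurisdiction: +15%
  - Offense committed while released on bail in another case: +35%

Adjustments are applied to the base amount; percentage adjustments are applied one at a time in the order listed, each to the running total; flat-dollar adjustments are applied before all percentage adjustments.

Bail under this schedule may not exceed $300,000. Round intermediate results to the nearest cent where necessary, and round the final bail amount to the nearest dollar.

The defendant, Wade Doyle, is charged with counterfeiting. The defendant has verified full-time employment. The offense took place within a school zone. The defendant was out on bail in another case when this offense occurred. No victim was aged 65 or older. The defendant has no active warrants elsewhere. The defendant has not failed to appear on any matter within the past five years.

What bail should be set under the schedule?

$57,105

Base amounts from the schedule: counterfeiting $25,250.
Single charge. Combined base = $25,250.
Offense occurred in a school zone (+$21,750 flat): $25,250 + $21,750 = $47,000.
Verified full-time employment (−10%): $47,000 × 0.9 = $42,300.
Offense committed while released on bail in another case (+35%): $42,300 × 1.35 = $57,105.
$57,105 is within the $300,000 maximum.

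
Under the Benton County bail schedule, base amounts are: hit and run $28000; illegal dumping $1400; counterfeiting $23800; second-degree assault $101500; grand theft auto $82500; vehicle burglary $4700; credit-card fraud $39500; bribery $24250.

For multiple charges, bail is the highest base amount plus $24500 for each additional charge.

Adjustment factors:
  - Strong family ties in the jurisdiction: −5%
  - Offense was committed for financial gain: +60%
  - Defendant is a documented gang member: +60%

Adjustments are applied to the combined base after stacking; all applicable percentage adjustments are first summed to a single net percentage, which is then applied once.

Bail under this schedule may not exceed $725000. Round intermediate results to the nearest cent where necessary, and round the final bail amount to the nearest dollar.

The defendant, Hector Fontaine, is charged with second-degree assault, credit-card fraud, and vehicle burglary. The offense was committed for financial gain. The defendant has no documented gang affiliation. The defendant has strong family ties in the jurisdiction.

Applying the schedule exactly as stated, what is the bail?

$233275

Base amounts from the schedule: second-degree assault $101500; credit-card fraud $39500; vehicle burglary $4700.
Stacking rule: highest base plus $24500 per additional charge. Highest is second-degree assault at $101500; 2 additional charges → +$49000. Combined base = $150500.
Net percentage adjustment: −5% +60% = +55%. $150500 × 1.55 = $233275.
$233275 is within the $725000 maximum.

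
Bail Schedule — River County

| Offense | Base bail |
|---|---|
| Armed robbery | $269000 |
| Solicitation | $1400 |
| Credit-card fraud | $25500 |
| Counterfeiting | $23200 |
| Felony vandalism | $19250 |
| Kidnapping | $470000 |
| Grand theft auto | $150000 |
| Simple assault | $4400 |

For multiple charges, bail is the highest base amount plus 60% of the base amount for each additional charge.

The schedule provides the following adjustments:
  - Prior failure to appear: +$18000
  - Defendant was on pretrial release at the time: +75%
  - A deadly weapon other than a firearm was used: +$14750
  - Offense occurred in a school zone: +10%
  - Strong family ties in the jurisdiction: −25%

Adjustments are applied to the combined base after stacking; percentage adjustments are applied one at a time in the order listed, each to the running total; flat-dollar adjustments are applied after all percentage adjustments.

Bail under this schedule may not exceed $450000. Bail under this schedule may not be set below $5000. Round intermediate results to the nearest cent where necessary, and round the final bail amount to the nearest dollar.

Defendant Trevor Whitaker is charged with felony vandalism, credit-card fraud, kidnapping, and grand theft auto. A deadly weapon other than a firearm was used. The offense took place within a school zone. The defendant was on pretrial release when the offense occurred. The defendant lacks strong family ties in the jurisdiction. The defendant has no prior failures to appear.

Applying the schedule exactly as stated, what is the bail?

Base amounts from the schedule: felony vandalism $19250; credit-card fraud $25500; kidnapping $470000; grand theft auto $150000.
Stacking rule: highest base plus 60% of each additional charge. Highest is kidnapping at $470000. Additional: $19250 × 60% = $11550; $25500 × 60% = $15300; $150000 × 60% = $90000. Combined base = $470000 + $116850 = $586850.
Defendant was on pretrial release at the time (+75%): $586850 × 1.75 = $1026987.50.
Offense occurred in a school zone (+10%): $1026987.50 × 1.1 = $1129686.25.
A deadly weapon other than a firearm was used (+$14750 flat): $1129686.25 + $14750 = $1144436.25.
Result $1144436.25 exceeds the maximum of $450000; bail is capped at $450000.
$450000 is at or above the $5000 minimum.

$450000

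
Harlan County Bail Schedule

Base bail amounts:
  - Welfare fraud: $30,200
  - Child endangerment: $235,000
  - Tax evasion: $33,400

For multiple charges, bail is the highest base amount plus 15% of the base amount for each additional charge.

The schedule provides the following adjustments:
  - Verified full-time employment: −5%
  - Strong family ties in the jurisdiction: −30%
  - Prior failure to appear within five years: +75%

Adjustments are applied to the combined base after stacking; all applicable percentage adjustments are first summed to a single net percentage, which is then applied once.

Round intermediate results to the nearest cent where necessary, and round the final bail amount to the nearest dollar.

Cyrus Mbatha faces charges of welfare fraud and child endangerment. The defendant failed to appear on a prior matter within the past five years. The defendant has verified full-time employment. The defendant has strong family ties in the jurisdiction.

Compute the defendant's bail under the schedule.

$335,342

Base amounts from the schedule: welfare fraud $30,200; child endangerment $235,000.
Stacking rule: highest base plus 15% of each additional charge. Highest is child endangerment at $235,000. Additional: $30,200 × 15% = $4,530. Combined base = $235,000 + $4,530 = $239,530.
Net percentage adjustment: −5% −30% +75% = +40%. $239,530 × 1.4 = $335,342.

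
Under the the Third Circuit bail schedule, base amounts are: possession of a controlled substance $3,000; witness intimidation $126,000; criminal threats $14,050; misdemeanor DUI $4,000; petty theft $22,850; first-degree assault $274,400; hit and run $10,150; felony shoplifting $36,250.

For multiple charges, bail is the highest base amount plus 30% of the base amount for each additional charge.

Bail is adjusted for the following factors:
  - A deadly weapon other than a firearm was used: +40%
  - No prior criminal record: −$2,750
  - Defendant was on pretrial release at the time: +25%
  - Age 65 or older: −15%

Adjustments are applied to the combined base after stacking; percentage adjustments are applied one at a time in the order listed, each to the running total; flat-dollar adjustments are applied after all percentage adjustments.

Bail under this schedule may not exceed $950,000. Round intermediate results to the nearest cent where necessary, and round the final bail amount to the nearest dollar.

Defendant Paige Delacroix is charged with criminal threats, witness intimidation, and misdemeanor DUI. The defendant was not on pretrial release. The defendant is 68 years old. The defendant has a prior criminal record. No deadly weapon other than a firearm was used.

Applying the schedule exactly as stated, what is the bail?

Base amounts from the schedule: criminal threats $14,050; witness intimidation $126,000; misdemeanor DUI $4,000.
Stacking rule: highest base plus 30% of each additional charge. Highest is witness intimidation at $126,000. Additional: $14,050 × 30% = $4,215; $4,000 × 30% = $1,200. Combined base = $126,000 + $5,415 = $131,415.
Age 65 or older (−15%): $131,415 × 0.85 = $111,702.75.
$111,702.75 is within the $950,000 maximum.
Rounded to the nearest dollar: $111,703.

$111,703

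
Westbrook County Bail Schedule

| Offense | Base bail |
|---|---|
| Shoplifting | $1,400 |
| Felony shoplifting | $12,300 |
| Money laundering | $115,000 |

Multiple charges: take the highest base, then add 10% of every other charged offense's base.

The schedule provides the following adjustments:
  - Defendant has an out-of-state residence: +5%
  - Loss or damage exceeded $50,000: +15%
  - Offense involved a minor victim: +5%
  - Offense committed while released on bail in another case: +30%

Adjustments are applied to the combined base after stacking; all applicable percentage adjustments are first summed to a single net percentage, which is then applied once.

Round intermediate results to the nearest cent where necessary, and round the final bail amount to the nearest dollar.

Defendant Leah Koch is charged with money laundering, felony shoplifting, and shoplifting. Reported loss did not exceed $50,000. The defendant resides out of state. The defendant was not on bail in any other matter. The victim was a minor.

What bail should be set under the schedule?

$128,007

Base amounts from the schedule: money laundering $115,000; felony shoplifting $12,300; shoplifting $1,400.
Stacking rule: highest base plus 10% of each additional charge. Highest is money laundering at $115,000. Additional: $12,300 × 10% = $1,230; $1,400 × 10% = $140. Combined base = $115,000 + $1,370 = $116,370.
Net percentage adjustment: +5% +5% = +10%. $116,370 × 1.1 = $128,007.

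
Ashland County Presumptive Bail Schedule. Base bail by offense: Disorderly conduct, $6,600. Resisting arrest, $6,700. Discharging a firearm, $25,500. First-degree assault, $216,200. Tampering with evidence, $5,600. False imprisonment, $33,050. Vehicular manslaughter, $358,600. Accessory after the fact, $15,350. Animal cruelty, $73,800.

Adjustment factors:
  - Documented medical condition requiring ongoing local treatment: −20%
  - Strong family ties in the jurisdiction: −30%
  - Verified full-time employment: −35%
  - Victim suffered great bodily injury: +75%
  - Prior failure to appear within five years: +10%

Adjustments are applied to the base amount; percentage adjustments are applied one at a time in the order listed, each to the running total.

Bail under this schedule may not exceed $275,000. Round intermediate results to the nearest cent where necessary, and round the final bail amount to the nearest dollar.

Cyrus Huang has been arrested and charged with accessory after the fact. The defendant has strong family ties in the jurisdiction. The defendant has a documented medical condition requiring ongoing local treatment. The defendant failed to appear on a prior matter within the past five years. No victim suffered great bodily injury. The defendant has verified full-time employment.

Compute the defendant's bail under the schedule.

Base amounts from the schedule: accessory after the fact $15,350.
Single charge. Combined base = $15,350.
Documented medical condition requiring ongoing local treatment (−20%): $15,350 × 0.8 = $12,280.
Strong family ties in the jurisdiction (−30%): $12,280 × 0.7 = $8,596.
Verified full-time employment (−35%): $8,596 × 0.65 = $5,587.40.
Prior failure to appear within five years (+10%): $5,587.40 × 1.1 = $6,146.14.
$6,146.14 is within the $275,000 maximum.
Rounded to the nearest dollar: $6,146.

$6,146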